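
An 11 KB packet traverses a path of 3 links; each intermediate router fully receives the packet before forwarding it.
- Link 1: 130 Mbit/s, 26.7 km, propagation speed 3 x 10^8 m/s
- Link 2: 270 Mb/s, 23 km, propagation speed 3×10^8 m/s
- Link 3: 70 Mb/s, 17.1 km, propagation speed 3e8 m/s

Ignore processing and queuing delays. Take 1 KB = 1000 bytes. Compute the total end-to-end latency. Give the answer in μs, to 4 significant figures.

2483 μs

L = 88000 bits.
Transmission delays (L/R per hop): 676.923, 325.926, 1257.14 μs; sum = 2259.99 μs.
Propagation delays (d/s per hop): 89, 76.6667, 57 μs; sum = 222.667 μs.
End-to-end = 2483 μs.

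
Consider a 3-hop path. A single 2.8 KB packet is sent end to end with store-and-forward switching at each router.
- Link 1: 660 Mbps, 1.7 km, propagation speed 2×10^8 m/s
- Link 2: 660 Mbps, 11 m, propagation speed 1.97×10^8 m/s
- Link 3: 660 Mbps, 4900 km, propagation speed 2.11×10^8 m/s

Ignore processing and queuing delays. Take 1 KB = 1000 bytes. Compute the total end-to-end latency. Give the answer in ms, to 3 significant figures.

23.3 ms

L = 22400 bits.
Transmission delay per hop = L/R = 22400/660000000 = 0.0339394 ms; 3 hops → 0.101818 ms.
Propagation delays (d/s per hop): 0.0085, 5.58376e-05, 23.2227 ms; sum = 23.2313 ms.
End-to-end = 23.3 ms.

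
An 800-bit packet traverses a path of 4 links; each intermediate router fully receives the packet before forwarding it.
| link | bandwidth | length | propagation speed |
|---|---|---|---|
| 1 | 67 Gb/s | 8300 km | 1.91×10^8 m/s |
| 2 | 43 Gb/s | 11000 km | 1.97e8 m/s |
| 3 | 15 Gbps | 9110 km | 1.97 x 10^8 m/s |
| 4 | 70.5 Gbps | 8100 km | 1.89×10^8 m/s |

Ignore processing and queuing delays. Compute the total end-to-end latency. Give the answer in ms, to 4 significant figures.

188.4 ms

Transmission delays (L/R per hop): 1.19403e-05, 1.86047e-05, 5.33333e-05, 1.13475e-05 ms; sum = 9.52258e-05 ms.
Propagation delays (d/s per hop): 43.4555, 55.8376, 46.2437, 42.8571 ms; sum = 188.394 ms.
End-to-end = 188.4 ms.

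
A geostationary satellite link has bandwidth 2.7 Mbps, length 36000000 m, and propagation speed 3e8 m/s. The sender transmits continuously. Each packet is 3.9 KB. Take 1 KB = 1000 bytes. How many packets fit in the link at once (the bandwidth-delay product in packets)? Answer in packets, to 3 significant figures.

10.4 packets

Propagation delay = 36000000 / 300000000 = 0.12 s.
BDP = R × t_prop = 2700000 × 0.12 = 324000 bits.
In packets of 31200 bits: 10.4 packets.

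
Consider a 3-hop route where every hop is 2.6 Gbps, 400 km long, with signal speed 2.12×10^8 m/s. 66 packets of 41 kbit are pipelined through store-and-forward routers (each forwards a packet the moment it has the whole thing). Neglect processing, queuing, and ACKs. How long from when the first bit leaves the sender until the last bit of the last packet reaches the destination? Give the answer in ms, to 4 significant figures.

6.733 ms

Per-hop transmission t_tx = L/R = 41000/2600000000 = 0.0157692 ms.
Per-hop propagation t_prop = 400000/212000000 = 1.88679 ms.
Pipeline fill: first packet needs 3·t_tx to clear all hops; remaining 65 packets each add one t_tx.
Total = (3+66-1)·t_tx + 3·t_prop = 68·0.0157692 + 3·1.88679 = 6.733 ms.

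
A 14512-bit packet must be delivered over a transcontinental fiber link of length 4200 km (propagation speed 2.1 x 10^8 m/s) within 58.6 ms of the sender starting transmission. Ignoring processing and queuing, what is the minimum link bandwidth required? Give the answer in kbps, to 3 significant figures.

Propagation delay = 4200000 / 210000000 = 20 ms.
Transmission budget = 58.6 − 20 = 38.6 ms.
R ≥ L / t_tx = 14512 bits / 0.0386 s = 376 kbps.

376 kbps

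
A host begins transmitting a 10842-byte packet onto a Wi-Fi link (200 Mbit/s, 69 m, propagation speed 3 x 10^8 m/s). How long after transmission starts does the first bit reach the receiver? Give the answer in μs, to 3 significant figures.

0.230 μs

First bit experiences only propagation delay: d/s = 69/300000000 = 0.230 μs.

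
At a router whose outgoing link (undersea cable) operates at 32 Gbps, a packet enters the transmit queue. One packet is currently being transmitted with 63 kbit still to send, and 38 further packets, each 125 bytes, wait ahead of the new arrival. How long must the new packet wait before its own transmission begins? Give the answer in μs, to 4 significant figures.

Each queued packet: L/R = 1000/32000000000 = 0.03125 μs.
38 queued → 1.1875 μs.
Plus remaining 63000 bits of current packet: 1.96875 μs.
Queuing delay = 3.156 μs.

3.156 μs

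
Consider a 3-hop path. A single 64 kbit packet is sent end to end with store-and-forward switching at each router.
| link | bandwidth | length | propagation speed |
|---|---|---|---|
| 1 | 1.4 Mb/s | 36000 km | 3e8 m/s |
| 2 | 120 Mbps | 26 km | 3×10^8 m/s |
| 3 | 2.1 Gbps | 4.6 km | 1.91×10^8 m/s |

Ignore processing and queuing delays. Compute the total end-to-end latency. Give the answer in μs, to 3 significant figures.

L = 64000 bits.
Transmission delays (L/R per hop): 45714.3, 533.333, 30.4762 μs; sum = 46278.1 μs.
Propagation delays (d/s per hop): 120000, 86.6667, 24.0838 μs; sum = 120111 μs.
End-to-end = 166000 μs.

166000 μs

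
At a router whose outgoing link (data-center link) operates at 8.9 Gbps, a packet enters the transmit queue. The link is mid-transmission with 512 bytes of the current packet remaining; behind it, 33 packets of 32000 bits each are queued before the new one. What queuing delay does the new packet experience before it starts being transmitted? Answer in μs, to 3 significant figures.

Each queued packet: L/R = 32000/8900000000 = 3.59551 μs.
33 queued → 118.652 μs.
Plus remaining 4096 bits of current packet: 0.460225 μs.
Queuing delay = 119 μs.

119 μs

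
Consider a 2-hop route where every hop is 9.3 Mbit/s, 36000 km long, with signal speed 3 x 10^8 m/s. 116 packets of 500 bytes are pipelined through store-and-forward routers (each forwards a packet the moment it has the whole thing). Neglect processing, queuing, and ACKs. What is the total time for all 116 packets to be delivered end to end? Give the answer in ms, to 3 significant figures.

290 ms

Per-hop transmission t_tx = L/R = 4000/9300000 = 0.430108 ms.
Per-hop propagation t_prop = 36000000/300000000 = 120 ms.
Pipeline fill: first packet needs 2·t_tx to clear all hops; remaining 115 packets each add one t_tx.
Total = (2+116-1)·t_tx + 2·t_prop = 117·0.430108 + 2·120 = 290 ms.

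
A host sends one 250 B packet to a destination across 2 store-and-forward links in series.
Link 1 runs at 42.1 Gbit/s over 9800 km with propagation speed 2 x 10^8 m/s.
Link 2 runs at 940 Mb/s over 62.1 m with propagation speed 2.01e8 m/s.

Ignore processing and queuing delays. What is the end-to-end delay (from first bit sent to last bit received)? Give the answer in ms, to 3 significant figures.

L = 250 × 8 = 2000 bits.
Transmission delays (L/R per hop): 4.75059e-05, 0.00212766 ms; sum = 0.00217517 ms.
Propagation delays (d/s per hop): 49, 0.000308955 ms; sum = 49.0003 ms.
End-to-end = 49.0 ms.

49.0 ms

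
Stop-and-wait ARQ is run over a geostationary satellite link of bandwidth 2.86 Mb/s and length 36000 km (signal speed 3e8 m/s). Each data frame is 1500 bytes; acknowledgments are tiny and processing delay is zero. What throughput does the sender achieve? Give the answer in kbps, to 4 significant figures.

t_tx = L/R = 12000/2860000 = 0.0041958 s.
t_prop = 36000000/300000000 = 0.12 s; RTT = 0.24 s.
Cycle = t_tx + RTT = 0.244196 s.
Throughput = L / cycle = 12000 / 0.244196 = 49.14 kbps.

49.14 kbps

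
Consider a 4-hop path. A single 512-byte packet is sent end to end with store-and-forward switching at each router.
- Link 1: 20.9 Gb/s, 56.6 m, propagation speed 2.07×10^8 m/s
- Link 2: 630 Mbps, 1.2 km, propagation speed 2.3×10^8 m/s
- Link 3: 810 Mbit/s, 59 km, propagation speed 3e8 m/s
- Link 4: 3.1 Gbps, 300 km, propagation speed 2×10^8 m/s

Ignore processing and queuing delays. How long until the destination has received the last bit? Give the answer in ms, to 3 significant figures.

L = 512 × 8 = 4096 bits.
Transmission delays (L/R per hop): 0.000195981, 0.00650159, 0.00505679, 0.00132129 ms; sum = 0.0130756 ms.
Propagation delays (d/s per hop): 0.00027343, 0.00521739, 0.196667, 1.5 ms; sum = 1.70216 ms.
End-to-end = 1.72 ms.

1.72 ms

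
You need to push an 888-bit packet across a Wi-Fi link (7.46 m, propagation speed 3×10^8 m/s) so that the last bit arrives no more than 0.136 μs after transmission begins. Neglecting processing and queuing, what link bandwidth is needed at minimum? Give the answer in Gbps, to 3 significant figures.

7.99 Gbps

Propagation delay = 7.46 / 300000000 = 0.0248667 μs.
Transmission budget = 0.136 − 0.0248667 = 0.111133 μs.
R ≥ L / t_tx = 888 bits / 1.11133e-07 s = 7.99 Gbps.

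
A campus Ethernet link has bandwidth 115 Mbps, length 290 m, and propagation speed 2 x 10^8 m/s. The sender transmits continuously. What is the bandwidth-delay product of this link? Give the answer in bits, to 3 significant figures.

Propagation delay = 290 / 200000000 = 1.45e-06 s.
BDP = R × t_prop = 115000000 × 1.45e-06 = 166.75 bits.

167 bits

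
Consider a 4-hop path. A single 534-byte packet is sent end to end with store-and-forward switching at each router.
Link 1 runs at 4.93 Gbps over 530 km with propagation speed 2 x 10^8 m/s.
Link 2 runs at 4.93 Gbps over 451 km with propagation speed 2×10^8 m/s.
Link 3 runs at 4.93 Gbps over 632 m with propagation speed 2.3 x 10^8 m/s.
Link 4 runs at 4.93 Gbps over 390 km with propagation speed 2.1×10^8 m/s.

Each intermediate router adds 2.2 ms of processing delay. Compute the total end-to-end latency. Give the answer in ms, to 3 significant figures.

13.4 ms

L = 534 × 8 = 4272 bits.
Transmission delay per hop = L/R = 4272/4930000000 = 0.000866531 ms; 4 hops → 0.00346613 ms.
Propagation delays (d/s per hop): 2.65, 2.255, 0.00274783, 1.85714 ms; sum = 6.76489 ms.
Processing at 3 router(s): 3 × 2.2 ms = 6.6 ms.
End-to-end = 13.4 ms.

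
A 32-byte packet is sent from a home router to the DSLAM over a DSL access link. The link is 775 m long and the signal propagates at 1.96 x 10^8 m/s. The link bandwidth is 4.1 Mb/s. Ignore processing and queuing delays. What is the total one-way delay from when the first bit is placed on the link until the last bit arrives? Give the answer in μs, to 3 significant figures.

L = 32 × 8 = 256 bits.
Transmission delay = L/R = 256 / 4.1e+06 = 62.439 μs.
Propagation delay = d/s = 775 m / 196000000 m/s = 3.95408 μs.
Total = 66.4 μs.

66.4 μs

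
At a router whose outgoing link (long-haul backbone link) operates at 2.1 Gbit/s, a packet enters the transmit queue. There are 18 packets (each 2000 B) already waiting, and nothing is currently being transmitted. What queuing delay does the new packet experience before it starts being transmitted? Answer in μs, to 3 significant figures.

Each queued packet: L/R = 16000/2100000000 = 7.61905 μs.
18 queued → 137.143 μs.
Queuing delay = 137 μs.

137 μs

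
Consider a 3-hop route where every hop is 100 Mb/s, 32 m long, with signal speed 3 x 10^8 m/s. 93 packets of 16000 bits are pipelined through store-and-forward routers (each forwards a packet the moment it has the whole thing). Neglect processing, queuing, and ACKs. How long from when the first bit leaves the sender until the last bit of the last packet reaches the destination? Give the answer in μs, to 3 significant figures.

Per-hop transmission t_tx = L/R = 16000/100000000 = 160 μs.
Per-hop propagation t_prop = 32/300000000 = 0.106667 μs.
Pipeline fill: first packet needs 3·t_tx to clear all hops; remaining 92 packets each add one t_tx.
Total = (3+93-1)·t_tx + 3·t_prop = 95·160 + 3·0.106667 = 15200 μs.

15200 μs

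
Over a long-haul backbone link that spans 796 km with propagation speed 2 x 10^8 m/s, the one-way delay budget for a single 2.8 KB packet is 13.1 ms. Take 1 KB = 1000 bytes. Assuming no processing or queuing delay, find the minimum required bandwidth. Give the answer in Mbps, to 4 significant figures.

L = 22400 bits.
Propagation delay = 796000 / 200000000 = 3.98 ms.
Transmission budget = 13.1 − 3.98 = 9.12 ms.
R ≥ L / t_tx = 22400 bits / 0.00912 s = 2.456 Mbps.

2.456 Mbps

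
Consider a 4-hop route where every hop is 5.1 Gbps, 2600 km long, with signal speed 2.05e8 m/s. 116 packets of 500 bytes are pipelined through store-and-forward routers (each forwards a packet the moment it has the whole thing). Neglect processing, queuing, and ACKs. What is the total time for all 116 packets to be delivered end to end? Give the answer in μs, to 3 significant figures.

50800 μs

Per-hop transmission t_tx = L/R = 4000/5100000000 = 0.784314 μs.
Per-hop propagation t_prop = 2600000/2.05e+08 = 12682.9 μs.
Pipeline fill: first packet needs 4·t_tx to clear all hops; remaining 115 packets each add one t_tx.
Total = (4+116-1)·t_tx + 4·t_prop = 119·0.784314 + 4·12682.9 = 50800 μs.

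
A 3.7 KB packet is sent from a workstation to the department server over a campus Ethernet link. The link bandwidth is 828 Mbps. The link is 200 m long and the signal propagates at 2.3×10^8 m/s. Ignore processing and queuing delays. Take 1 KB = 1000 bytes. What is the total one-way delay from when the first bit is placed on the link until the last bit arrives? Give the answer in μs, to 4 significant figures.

L = 29600 bits.
Transmission delay = L/R = 29600 / 828000000 = 35.7488 μs.
Propagation delay = d/s = 200 m / 2.3e+08 m/s = 0.869565 μs.
Total = 36.62 μs.

36.62 μs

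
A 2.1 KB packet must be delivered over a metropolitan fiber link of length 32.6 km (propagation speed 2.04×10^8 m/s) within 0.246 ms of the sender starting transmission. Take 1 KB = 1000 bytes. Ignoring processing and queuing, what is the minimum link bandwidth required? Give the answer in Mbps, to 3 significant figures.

195 Mbps

L = 16800 bits.
Propagation delay = 32600 / 204000000 = 0.159804 ms.
Transmission budget = 0.246 − 0.159804 = 0.0861961 ms.
R ≥ L / t_tx = 16800 bits / 8.61961e-05 s = 195 Mbps.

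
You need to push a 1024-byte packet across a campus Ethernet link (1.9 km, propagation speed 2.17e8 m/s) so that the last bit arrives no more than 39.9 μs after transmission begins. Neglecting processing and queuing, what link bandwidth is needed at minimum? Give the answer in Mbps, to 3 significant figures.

L = 8192 bits.
Propagation delay = 1900 / 217000000 = 8.75576 μs.
Transmission budget = 39.9 − 8.75576 = 31.1442 μs.
R ≥ L / t_tx = 8192 bits / 3.11442e-05 s = 263 Mbps.

263 Mbps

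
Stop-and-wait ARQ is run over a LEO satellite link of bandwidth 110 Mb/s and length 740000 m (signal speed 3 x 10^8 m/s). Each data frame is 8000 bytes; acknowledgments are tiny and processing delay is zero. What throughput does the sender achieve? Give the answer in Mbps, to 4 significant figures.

11.60 Mbps

t_tx = L/R = 64000/110000000 = 0.000581818 s.
t_prop = 740000/300000000 = 0.00246667 s; RTT = 0.00493333 s.
Cycle = t_tx + RTT = 0.00551515 s.
Throughput = L / cycle = 64000 / 0.00551515 = 11.60 Mbps.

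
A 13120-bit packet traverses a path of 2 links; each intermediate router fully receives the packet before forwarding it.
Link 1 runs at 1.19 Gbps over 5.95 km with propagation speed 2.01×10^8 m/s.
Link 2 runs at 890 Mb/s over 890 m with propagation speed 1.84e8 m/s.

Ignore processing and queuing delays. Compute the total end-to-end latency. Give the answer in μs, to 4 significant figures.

60.21 μs

Transmission delays (L/R per hop): 11.0252, 14.7416 μs; sum = 25.7668 μs.
Propagation delays (d/s per hop): 29.602, 4.83696 μs; sum = 34.4389 μs.
End-to-end = 60.21 μs.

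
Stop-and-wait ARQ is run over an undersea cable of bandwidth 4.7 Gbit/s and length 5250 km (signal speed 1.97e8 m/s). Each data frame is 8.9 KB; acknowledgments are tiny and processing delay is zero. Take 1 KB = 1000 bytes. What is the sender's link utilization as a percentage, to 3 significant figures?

t_tx = L/R = 71200/4700000000 = 1.51489e-05 s.
t_prop = 5250000/197000000 = 0.0266497 s; RTT = 0.0532995 s.
Cycle = t_tx + RTT = 0.0533146 s.
Utilization = t_tx / cycle = 1.51489e-05/0.0533146 = 0.0284 %.

0.0284 %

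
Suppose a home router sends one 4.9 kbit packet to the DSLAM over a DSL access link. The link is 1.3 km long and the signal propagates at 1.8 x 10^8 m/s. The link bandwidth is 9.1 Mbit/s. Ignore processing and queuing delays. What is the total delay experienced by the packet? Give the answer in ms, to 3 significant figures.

L = 4900 bits.
Transmission delay = L/R = 4900 / 9100000 = 0.538462 ms.
Propagation delay = d/s = 1300 m / 180000000 m/s = 0.00722222 ms.
Total = 0.546 ms.

0.546 ms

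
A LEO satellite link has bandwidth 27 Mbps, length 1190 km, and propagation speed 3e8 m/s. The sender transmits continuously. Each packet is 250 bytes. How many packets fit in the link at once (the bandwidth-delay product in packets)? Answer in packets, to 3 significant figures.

Propagation delay = 1190000 / 300000000 = 0.00396667 s.
BDP = R × t_prop = 27000000 × 0.00396667 = 107100 bits.
In packets of 2000 bits: 53.6 packets.

53.6 packets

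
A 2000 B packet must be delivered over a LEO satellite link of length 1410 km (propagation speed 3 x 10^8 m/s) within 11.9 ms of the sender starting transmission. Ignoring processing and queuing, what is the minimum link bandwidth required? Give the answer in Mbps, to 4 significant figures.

2.222 Mbps

L = 16000 bits.
Propagation delay = 1410000 / 300000000 = 4.7 ms.
Transmission budget = 11.9 − 4.7 = 7.2 ms.
R ≥ L / t_tx = 16000 bits / 0.0072 s = 2.222 Mbps.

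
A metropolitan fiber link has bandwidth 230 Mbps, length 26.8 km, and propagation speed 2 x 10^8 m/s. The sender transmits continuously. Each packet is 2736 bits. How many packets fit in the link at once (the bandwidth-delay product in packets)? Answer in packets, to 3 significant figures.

11.3 packets

Propagation delay = 26800 / 200000000 = 0.000134 s.
BDP = R × t_prop = 230000000 × 0.000134 = 30820 bits.
In packets of 2736 bits: 11.3 packets.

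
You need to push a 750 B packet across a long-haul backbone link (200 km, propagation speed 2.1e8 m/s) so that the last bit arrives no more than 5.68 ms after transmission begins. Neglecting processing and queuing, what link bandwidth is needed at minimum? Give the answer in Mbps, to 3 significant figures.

L = 6000 bits.
Propagation delay = 200000 / 210000000 = 0.952381 ms.
Transmission budget = 5.68 − 0.952381 = 4.72762 ms.
R ≥ L / t_tx = 6000 bits / 0.00472762 s = 1.27 Mbps.

1.27 Mbps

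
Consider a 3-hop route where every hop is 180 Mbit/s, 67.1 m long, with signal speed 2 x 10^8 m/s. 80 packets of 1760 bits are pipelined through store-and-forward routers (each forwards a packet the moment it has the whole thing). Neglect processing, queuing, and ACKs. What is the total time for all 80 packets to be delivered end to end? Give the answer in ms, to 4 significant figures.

0.8028 ms

Per-hop transmission t_tx = L/R = 1760/180000000 = 0.00977778 ms.
Per-hop propagation t_prop = 67.1/200000000 = 0.0003355 ms.
Pipeline fill: first packet needs 3·t_tx to clear all hops; remaining 79 packets each add one t_tx.
Total = (3+80-1)·t_tx + 3·t_prop = 82·0.00977778 + 3·0.0003355 = 0.8028 ms.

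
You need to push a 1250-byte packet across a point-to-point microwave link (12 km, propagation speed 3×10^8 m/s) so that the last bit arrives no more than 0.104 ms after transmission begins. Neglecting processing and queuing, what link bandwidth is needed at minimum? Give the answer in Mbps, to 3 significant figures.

156 Mbps

L = 10000 bits.
Propagation delay = 12000 / 300000000 = 0.04 ms.
Transmission budget = 0.104 − 0.04 = 0.064 ms.
R ≥ L / t_tx = 10000 bits / 6.4e-05 s = 156 Mbps.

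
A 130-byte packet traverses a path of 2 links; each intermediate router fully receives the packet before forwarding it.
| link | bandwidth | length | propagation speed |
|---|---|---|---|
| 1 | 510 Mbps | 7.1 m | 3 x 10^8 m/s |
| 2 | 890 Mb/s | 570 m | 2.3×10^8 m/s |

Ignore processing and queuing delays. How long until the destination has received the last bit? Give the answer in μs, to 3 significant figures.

L = 130 × 8 = 1040 bits.
Transmission delays (L/R per hop): 2.03922, 1.16854 μs; sum = 3.20776 μs.
Propagation delays (d/s per hop): 0.0236667, 2.47826 μs; sum = 2.50193 μs.
End-to-end = 5.71 μs.

5.71 μs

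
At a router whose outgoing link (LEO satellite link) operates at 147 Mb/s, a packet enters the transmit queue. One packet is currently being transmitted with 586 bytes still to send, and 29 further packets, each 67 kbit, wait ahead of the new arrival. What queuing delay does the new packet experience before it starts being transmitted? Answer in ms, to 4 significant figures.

13.25 ms

Each queued packet: L/R = 67000/147000000 = 0.455782 ms.
29 queued → 13.2177 ms.
Plus remaining 4688 bits of current packet: 0.0318912 ms.
Queuing delay = 13.25 ms.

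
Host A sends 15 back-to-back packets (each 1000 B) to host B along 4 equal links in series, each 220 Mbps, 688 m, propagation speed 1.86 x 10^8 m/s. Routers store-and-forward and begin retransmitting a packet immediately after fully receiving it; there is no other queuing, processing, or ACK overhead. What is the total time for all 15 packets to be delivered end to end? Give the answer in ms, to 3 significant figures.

Per-hop transmission t_tx = L/R = 8000/220000000 = 0.0363636 ms.
Per-hop propagation t_prop = 688/186000000 = 0.00369892 ms.
Pipeline fill: first packet needs 4·t_tx to clear all hops; remaining 14 packets each add one t_tx.
Total = (4+15-1)·t_tx + 4·t_prop = 18·0.0363636 + 4·0.00369892 = 0.669 ms.

0.669 ms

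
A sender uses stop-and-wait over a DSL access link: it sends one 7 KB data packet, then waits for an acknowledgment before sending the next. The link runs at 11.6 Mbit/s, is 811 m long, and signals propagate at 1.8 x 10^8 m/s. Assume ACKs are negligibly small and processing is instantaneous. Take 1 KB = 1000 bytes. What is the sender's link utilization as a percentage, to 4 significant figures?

99.81 %

t_tx = L/R = 56000/11600000 = 0.00482759 s.
t_prop = 811/180000000 = 4.50556e-06 s; RTT = 9.01111e-06 s.
Cycle = t_tx + RTT = 0.0048366 s.
Utilization = t_tx / cycle = 0.00482759/0.0048366 = 99.81 %.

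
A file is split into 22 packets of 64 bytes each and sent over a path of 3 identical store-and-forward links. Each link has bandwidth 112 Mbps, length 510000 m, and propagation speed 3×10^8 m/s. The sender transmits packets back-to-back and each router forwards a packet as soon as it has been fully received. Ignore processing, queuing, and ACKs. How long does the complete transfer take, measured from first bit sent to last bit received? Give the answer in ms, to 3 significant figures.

5.21 ms

Per-hop transmission t_tx = L/R = 512/112000000 = 0.00457143 ms.
Per-hop propagation t_prop = 510000/300000000 = 1.7 ms.
Pipeline fill: first packet needs 3·t_tx to clear all hops; remaining 21 packets each add one t_tx.
Total = (3+22-1)·t_tx + 3·t_prop = 24·0.00457143 + 3·1.7 = 5.21 ms.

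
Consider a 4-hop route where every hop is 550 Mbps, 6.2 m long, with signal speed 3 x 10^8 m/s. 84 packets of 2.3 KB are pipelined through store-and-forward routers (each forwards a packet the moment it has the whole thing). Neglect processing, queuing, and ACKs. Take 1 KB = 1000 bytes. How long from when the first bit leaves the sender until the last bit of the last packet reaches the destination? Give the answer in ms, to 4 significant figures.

2.911 ms

Per-hop transmission t_tx = L/R = 18400/550000000 = 0.0334545 ms.
Per-hop propagation t_prop = 6.2/300000000 = 2.06667e-05 ms.
Pipeline fill: first packet needs 4·t_tx to clear all hops; remaining 83 packets each add one t_tx.
Total = (4+84-1)·t_tx + 4·t_prop = 87·0.0334545 + 4·2.06667e-05 = 2.911 ms.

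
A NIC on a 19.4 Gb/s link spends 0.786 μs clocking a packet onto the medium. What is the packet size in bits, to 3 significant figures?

15200 bits

L = R × t_tx = 19400000000 b/s × 7.86e-07 s = 15248.4 bits.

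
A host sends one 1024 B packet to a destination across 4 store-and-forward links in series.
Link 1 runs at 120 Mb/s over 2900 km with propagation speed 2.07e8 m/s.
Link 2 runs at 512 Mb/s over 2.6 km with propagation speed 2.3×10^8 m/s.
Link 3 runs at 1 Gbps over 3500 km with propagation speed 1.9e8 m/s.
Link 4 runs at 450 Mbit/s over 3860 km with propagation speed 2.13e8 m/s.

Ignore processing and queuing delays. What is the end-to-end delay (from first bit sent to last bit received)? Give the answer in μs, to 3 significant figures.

50700 μs

L = 1024 × 8 = 8192 bits.
Transmission delays (L/R per hop): 68.2667, 16, 8.192, 18.2044 μs; sum = 110.663 μs.
Propagation delays (d/s per hop): 14009.7, 11.3043, 18421.1, 18122.1 μs; sum = 50564.1 μs.
End-to-end = 50700 μs.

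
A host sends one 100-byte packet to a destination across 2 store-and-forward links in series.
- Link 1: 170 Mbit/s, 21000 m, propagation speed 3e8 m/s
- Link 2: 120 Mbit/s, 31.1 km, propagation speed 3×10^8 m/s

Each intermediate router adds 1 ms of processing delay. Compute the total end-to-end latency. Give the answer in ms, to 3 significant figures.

1.19 ms

L = 100 × 8 = 800 bits.
Transmission delays (L/R per hop): 0.00470588, 0.00666667 ms; sum = 0.0113725 ms.
Propagation delays (d/s per hop): 0.07, 0.103667 ms; sum = 0.173667 ms.
Processing at 1 router(s): 1 × 1 ms = 1 ms.
End-to-end = 1.19 ms.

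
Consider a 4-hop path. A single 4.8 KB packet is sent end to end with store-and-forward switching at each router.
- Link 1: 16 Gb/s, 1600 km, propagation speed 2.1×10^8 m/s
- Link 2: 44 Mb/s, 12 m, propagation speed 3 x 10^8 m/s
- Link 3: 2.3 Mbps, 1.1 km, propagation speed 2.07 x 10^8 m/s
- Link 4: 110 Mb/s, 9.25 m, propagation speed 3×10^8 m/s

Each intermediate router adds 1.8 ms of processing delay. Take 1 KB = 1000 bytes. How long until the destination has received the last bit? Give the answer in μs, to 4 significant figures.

L = 38400 bits.
Transmission delays (L/R per hop): 2.4, 872.727, 16695.7, 349.091 μs; sum = 17919.9 μs.
Propagation delays (d/s per hop): 7619.05, 0.04, 5.31401, 0.0308333 μs; sum = 7624.43 μs.
Processing at 3 router(s): 3 × 1.8 ms = 5400 μs.
End-to-end = 30940 μs.

30940 μs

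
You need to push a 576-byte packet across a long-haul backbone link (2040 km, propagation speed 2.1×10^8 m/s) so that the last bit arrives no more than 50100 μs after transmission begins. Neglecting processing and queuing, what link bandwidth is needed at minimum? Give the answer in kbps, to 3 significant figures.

114 kbps

L = 4608 bits.
Propagation delay = 2040000 / 210000000 = 9714.29 μs.
Transmission budget = 50100 − 9714.29 = 40385.7 μs.
R ≥ L / t_tx = 4608 bits / 0.0403857 s = 114 kbps.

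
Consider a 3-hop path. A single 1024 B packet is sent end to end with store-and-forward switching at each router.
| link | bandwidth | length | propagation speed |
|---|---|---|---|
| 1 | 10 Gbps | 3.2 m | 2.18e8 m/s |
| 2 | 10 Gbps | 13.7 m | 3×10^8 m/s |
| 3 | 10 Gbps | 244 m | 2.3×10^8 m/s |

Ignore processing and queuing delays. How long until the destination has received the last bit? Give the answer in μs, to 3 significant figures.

L = 1024 × 8 = 8192 bits.
Transmission delay per hop = L/R = 8192/10000000000 = 0.8192 μs; 3 hops → 2.4576 μs.
Propagation delays (d/s per hop): 0.0146789, 0.0456667, 1.06087 μs; sum = 1.12122 μs.
End-to-end = 3.58 μs.

3.58 μs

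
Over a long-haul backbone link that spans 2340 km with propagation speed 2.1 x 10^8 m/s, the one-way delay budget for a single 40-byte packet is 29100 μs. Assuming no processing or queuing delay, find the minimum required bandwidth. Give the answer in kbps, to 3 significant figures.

L = 320 bits.
Propagation delay = 2340000 / 210000000 = 11142.9 μs.
Transmission budget = 29100 − 11142.9 = 17957.1 μs.
R ≥ L / t_tx = 320 bits / 0.0179571 s = 17.8 kbps.

17.8 kbps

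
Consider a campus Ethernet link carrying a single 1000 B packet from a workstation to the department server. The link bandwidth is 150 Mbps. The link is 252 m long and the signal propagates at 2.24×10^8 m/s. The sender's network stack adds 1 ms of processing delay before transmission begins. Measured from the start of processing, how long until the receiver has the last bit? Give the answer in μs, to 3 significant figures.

1050 μs

L = 1000 × 8 = 8000 bits.
Transmission delay = L/R = 8000 / 150000000 = 53.3333 μs.
Propagation delay = d/s = 252 m / 2.24e+08 m/s = 1.125 μs.
Plus processing delay 1 ms = 1000 μs.
Total = 1050 μs.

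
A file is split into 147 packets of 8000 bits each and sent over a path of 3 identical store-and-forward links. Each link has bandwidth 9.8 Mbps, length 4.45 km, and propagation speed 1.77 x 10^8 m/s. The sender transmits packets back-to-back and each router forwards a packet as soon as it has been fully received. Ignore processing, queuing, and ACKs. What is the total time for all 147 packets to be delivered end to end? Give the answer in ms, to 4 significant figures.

121.7 ms

Per-hop transmission t_tx = L/R = 8000/9800000 = 0.816327 ms.
Per-hop propagation t_prop = 4450/177000000 = 0.0251412 ms.
Pipeline fill: first packet needs 3·t_tx to clear all hops; remaining 146 packets each add one t_tx.
Total = (3+147-1)·t_tx + 3·t_prop = 149·0.816327 + 3·0.0251412 = 121.7 ms.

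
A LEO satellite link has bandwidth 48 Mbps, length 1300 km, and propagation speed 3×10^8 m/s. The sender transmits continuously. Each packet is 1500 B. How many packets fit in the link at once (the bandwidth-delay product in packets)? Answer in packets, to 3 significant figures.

Propagation delay = 1300000 / 300000000 = 0.00433333 s.
BDP = R × t_prop = 48000000 × 0.00433333 = 208000 bits.
In packets of 12000 bits: 17.3 packets.

17.3 packets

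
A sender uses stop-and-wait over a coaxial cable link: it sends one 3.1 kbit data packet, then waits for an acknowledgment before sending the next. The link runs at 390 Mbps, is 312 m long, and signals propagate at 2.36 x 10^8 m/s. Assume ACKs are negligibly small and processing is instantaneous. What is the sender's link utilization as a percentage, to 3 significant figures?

75.0 %

t_tx = L/R = 3100/390000000 = 7.94872e-06 s.
t_prop = 312/236000000 = 1.32203e-06 s; RTT = 2.64407e-06 s.
Cycle = t_tx + RTT = 1.05928e-05 s.
Utilization = t_tx / cycle = 7.94872e-06/1.05928e-05 = 75.0 %.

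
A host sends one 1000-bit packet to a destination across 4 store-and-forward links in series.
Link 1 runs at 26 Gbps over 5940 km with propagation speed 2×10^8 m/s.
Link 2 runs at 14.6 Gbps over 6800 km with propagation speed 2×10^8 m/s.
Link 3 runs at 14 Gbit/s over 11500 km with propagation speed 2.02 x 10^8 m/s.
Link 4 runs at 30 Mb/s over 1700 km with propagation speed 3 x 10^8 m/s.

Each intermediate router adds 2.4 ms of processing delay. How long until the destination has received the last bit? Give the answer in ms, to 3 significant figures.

Transmission delays (L/R per hop): 3.84615e-05, 6.84932e-05, 7.14286e-05, 0.0333333 ms; sum = 0.0335117 ms.
Propagation delays (d/s per hop): 29.7, 34, 56.9307, 5.66667 ms; sum = 126.297 ms.
Processing at 3 router(s): 3 × 2.4 ms = 7.2 ms.
End-to-end = 134 ms.

134 ms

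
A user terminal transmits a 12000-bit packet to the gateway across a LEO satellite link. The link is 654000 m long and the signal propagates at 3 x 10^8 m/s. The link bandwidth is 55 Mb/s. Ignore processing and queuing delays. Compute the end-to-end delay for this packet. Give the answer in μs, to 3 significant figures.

2400 μs

Transmission delay = L/R = 12000 / 55000000 = 218.182 μs.
Propagation delay = d/s = 654000 m / 300000000 m/s = 2180 μs.
Total = 2400 μs.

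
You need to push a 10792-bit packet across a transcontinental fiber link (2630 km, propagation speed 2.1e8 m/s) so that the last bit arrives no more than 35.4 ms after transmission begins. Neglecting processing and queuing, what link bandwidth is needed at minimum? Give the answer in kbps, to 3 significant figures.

Propagation delay = 2630000 / 210000000 = 12.5238 ms.
Transmission budget = 35.4 − 12.5238 = 22.8762 ms.
R ≥ L / t_tx = 10792 bits / 0.0228762 s = 472 kbps.

472 kbps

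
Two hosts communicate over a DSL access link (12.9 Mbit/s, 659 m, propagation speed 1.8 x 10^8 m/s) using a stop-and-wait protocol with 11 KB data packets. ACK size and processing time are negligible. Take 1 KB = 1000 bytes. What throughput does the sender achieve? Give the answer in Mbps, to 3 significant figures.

12.9 Mbps

t_tx = L/R = 88000/12900000 = 0.00682171 s.
t_prop = 659/180000000 = 3.66111e-06 s; RTT = 7.32222e-06 s.
Cycle = t_tx + RTT = 0.00682903 s.
Throughput = L / cycle = 88000 / 0.00682903 = 12.9 Mbps.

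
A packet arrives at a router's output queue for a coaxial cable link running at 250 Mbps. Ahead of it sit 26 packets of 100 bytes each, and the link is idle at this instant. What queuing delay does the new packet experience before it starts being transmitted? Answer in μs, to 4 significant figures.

83.20 μs

Each queued packet: L/R = 800/250000000 = 3.2 μs.
26 queued → 83.2 μs.
Queuing delay = 83.20 μs.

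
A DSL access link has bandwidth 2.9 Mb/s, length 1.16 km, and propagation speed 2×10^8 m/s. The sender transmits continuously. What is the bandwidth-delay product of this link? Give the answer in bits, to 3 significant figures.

Propagation delay = 1160 / 200000000 = 5.8e-06 s.
BDP = R × t_prop = 2900000 × 5.8e-06 = 16.82 bits.

16.8 bits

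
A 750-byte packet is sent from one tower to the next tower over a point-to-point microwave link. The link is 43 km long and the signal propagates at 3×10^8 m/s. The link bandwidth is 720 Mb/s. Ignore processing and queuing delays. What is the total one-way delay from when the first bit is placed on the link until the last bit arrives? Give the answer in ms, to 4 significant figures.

0.1517 ms

L = 750 × 8 = 6000 bits.
Transmission delay = L/R = 6000 / 720000000 = 0.00833333 ms.
Propagation delay = d/s = 43000 m / 300000000 m/s = 0.143333 ms.
Total = 0.1517 ms.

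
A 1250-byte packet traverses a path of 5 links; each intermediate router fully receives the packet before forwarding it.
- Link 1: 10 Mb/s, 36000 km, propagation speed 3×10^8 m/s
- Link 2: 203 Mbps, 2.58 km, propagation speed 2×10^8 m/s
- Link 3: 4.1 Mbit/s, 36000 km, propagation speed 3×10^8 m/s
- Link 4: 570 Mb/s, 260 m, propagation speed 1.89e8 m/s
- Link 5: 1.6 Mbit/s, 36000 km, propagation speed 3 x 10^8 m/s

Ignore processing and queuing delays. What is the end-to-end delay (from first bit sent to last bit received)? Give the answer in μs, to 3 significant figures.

L = 1250 × 8 = 10000 bits.
Transmission delays (L/R per hop): 1000, 49.2611, 2439.02, 17.5439, 6250 μs; sum = 9755.83 μs.
Propagation delays (d/s per hop): 120000, 12.9, 120000, 1.37566, 120000 μs; sum = 360014 μs.
End-to-end = 370000 μs.

370000 μs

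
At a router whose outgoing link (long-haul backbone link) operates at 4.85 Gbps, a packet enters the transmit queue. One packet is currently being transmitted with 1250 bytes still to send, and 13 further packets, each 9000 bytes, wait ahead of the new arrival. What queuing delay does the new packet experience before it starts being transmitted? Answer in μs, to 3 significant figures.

195 μs

Each queued packet: L/R = 72000/4850000000 = 14.8454 μs.
13 queued → 192.99 μs.
Plus remaining 10000 bits of current packet: 2.06186 μs.
Queuing delay = 195 μs.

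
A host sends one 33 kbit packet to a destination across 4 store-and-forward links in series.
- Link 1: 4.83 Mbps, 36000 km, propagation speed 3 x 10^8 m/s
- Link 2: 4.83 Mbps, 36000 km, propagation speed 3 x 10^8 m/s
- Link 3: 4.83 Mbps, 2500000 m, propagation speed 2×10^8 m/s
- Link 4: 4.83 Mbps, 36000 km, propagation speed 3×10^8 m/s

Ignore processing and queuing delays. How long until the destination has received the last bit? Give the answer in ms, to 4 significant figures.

399.8 ms

L = 33000 bits.
Transmission delay per hop = L/R = 33000/4830000 = 6.8323 ms; 4 hops → 27.3292 ms.
Propagation delays (d/s per hop): 120, 120, 12.5, 120 ms; sum = 372.5 ms.
End-to-end = 399.8 ms.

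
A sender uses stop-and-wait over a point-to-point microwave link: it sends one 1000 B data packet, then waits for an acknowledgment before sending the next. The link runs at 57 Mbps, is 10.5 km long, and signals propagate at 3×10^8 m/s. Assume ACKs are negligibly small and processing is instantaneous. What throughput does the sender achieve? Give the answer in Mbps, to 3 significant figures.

t_tx = L/R = 8000/57000000 = 0.000140351 s.
t_prop = 10500/300000000 = 3.5e-05 s; RTT = 7e-05 s.
Cycle = t_tx + RTT = 0.000210351 s.
Throughput = L / cycle = 8000 / 0.000210351 = 38.0 Mbps.

38.0 Mbps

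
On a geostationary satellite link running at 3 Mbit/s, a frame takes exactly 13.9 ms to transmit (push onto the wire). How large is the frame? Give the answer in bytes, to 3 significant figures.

5210 bytes

L = R × t_tx = 3000000 b/s × 0.0139 s = 41700 bits.
In bytes: 41700 / 8 = 5210 bytes.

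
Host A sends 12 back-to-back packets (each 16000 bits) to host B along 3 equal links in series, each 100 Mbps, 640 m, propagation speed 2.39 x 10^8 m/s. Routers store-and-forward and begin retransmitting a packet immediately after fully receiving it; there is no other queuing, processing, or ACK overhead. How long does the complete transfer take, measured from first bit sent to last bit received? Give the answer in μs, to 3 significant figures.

2250 μs

Per-hop transmission t_tx = L/R = 16000/100000000 = 160 μs.
Per-hop propagation t_prop = 640/239000000 = 2.67782 μs.
Pipeline fill: first packet needs 3·t_tx to clear all hops; remaining 11 packets each add one t_tx.
Total = (3+12-1)·t_tx + 3·t_prop = 14·160 + 3·2.67782 = 2250 μs.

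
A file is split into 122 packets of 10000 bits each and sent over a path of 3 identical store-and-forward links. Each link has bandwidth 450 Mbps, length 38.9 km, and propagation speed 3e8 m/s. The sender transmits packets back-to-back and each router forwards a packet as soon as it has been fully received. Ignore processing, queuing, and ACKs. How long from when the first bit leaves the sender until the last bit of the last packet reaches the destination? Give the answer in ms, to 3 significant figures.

Per-hop transmission t_tx = L/R = 10000/450000000 = 0.0222222 ms.
Per-hop propagation t_prop = 38900/300000000 = 0.129667 ms.
Pipeline fill: first packet needs 3·t_tx to clear all hops; remaining 121 packets each add one t_tx.
Total = (3+122-1)·t_tx + 3·t_prop = 124·0.0222222 + 3·0.129667 = 3.14 ms.

3.14 ms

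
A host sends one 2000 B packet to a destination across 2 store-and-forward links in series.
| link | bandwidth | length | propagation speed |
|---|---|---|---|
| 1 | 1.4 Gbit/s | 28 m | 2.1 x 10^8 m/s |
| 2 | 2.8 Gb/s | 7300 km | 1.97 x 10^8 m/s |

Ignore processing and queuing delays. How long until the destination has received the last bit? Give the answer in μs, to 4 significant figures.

37070 μs

L = 2000 × 8 = 16000 bits.
Transmission delays (L/R per hop): 11.4286, 5.71429 μs; sum = 17.1429 μs.
Propagation delays (d/s per hop): 0.133333, 37055.8 μs; sum = 37056 μs.
End-to-end = 37070 μs.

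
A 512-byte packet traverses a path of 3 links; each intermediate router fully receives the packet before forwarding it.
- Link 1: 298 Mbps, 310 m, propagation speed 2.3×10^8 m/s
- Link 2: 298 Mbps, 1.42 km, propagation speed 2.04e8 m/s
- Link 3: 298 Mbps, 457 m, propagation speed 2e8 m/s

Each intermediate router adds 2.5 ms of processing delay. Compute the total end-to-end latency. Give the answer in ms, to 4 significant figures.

5.052 ms

L = 512 × 8 = 4096 bits.
Transmission delay per hop = L/R = 4096/298000000 = 0.013745 ms; 3 hops → 0.0412349 ms.
Propagation delays (d/s per hop): 0.00134783, 0.00696078, 0.002285 ms; sum = 0.0105936 ms.
Processing at 2 router(s): 2 × 2.5 ms = 5 ms.
End-to-end = 5.052 ms.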